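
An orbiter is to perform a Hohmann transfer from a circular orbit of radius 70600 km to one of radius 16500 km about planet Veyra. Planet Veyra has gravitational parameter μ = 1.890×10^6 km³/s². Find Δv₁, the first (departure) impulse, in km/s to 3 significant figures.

The Hohmann ellipse has a_t = (r₁ + r₂)/2 = 43550 km.
On the circular orbit at r = 70600 km, v_c = √(μ/r) = 5.174 km/s.
Transfer-orbit speed at the same r (vis-viva, a = a_t): v_t = √[μ(2/r − 1/a_t)] = 3.185 km/s.
Δv₁ = |v_t − v_c| = |3.185 − 5.174| = 1.989 km/s.

Δv₁ = 1.99 km/s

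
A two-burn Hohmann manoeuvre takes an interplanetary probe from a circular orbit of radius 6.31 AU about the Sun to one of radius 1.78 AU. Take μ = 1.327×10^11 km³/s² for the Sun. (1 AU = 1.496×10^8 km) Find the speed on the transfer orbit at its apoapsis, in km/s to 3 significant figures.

v = 7.87 km/s

In km: r₁ = 6.31 × 1.496×10^8 = 9.43976×10^8 km; r₂ = 1.78 × 1.496×10^8 = 2.66288×10^8 km.
The Hohmann ellipse has a_t = (r₁ + r₂)/2 = 6.05132×10^8 km.
The apoapsis of the transfer ellipse is at r = 9.43976×10^8 km.
From the vis-viva equation, v = √[μ(2/r − 1/a_t)] = 7.865 km/s.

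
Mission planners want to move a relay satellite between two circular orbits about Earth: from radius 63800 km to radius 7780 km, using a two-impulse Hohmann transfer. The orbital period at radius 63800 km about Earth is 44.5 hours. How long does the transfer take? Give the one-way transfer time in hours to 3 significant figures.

t = 9.35 hours

From Kepler's third law T² = 4π²r³/μ at r = 63800 km, T = 44.5 hours = 44.5 × 3600 s = 1.602×10^5 s: μ = 4π²r³/T² = 3.99482×10^5 km³/s².
The Hohmann ellipse has a_t = (r₁ + r₂)/2 = 35790 km.
By Kepler's third law the transfer-orbit period is T = 2π√(a_t³/μ), so t = T/2 = 33650 s.
Converting: 33650 s ÷ 3600 s/hour = 9.35 hours.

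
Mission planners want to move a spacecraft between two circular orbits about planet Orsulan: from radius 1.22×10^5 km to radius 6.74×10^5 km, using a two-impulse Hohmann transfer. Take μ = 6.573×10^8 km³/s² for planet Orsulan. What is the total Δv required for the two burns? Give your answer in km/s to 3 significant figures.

The Hohmann ellipse has a_t = (r₁ + r₂)/2 = 3.980×10^5 km.
Circular speed at r₁: v₁ = √(μ/r₁) = √(6.573×10^8/1.220×10^5) = 73.40 km/s.
On the transfer ellipse at r₁, vis-viva equation gives v_p = √[μ(2/r₁ − 1/a_t)] = 95.52 km/s.
First burn Δv₁ = |v_p − v₁| = 22.12 km/s.
At r₂, v₂ = √(μ/r₂) = 31.23 km/s.
Transfer-orbit speed at r₂: v_a = √[μ(2/r₂ − 1/a_t)] = 17.29 km/s.
Second burn Δv₂ = |v₂ − v_a| = 13.94 km/s.
Total Δv = Δv₁ + Δv₂ = 36.06 km/s.

Δv = 36.1 km/s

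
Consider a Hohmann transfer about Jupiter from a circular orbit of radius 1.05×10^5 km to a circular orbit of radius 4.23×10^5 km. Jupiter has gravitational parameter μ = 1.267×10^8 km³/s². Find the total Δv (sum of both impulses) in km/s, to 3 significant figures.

The Hohmann ellipse has a_t = (r₁ + r₂)/2 = 2.640×10^5 km.
At r₁ the circular-orbit speed is v₁ = √(μ/r₁) = 34.7371 km/s.
On the transfer ellipse at r₁, vis-viva equation gives v_p = √[μ(2/r₁ − 1/a_t)] = 43.9705 km/s.
First burn Δv₁ = |v_p − v₁| = 9.2334 km/s.
At r₂, v₂ = √(μ/r₂) = 17.3069 km/s.
Transfer-orbit speed at r₂: v_a = √[μ(2/r₂ − 1/a_t)] = 10.9147 km/s.
Second burn Δv₂ = |v₂ − v_a| = 6.3922 km/s.
Total Δv = Δv₁ + Δv₂ = 15.63 km/s.

Δv = 15.6 km/s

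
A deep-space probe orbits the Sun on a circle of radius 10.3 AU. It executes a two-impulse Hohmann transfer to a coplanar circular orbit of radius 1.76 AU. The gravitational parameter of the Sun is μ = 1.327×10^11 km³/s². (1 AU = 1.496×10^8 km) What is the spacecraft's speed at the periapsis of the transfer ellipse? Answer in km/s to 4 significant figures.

v = 29.34 km/s

In km: r₁ = 10.3 × 1.496×10^8 = 1.54088×10^9 km; r₂ = 1.76 × 1.496×10^8 = 2.63296×10^8 km.
Semi-major axis of the transfer orbit: a_t = (1.54088×10^9 + 2.63296×10^8)/2 = 9.02088×10^8 km.
At periapsis, r = 2.63296×10^8 km.
Applying v² = μ(2/r − 1/a_t): v = 29.34 km/s.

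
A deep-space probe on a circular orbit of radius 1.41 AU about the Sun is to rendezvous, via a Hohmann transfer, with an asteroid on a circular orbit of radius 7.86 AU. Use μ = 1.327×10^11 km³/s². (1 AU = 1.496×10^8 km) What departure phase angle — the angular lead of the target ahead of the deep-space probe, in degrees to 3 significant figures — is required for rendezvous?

In km: r₁ = 1.41 × 1.496×10^8 = 2.10936×10^8 km; r₂ = 7.86 × 1.496×10^8 = 1.175856×10^9 km.
The Hohmann ellipse has a_t = (r₁ + r₂)/2 = 6.93396×10^8 km.
Transfer time t = π√(a_t³/μ) = 1.57466×10^8 s.
Target angular speed ω₂ = √(μ/r₂³) = 9.03450×10^-9 rad/s.
Angle swept by the target during transfer: ω₂·t = 1.4226 rad = 81.51°.
Arrival is 180° from departure on the ellipse, so φ = 180° − 81.51° = 98.5°.

φ = 98.5°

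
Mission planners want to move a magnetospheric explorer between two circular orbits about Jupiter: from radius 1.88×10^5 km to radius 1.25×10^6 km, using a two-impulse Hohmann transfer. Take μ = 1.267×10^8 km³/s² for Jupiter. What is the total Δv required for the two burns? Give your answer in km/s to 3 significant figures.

Δv = 13.2 km/s

The Hohmann ellipse has a_t = (r₁ + r₂)/2 = 7.190×10^5 km.
At r₁ the circular-orbit speed is v₁ = √(μ/r₁) = 25.960 km/s.
On the transfer ellipse at r₁, v² = μ(2/r − 1/a) gives v_p = √[μ(2/r₁ − 1/a_t)] = 34.229 km/s.
First burn Δv₁ = |v_p − v₁| = 8.269 km/s.
Circular speed at r₂: v₂ = √(μ/r₂) = 10.068 km/s.
Transfer-orbit speed at r₂: v_a = √[μ(2/r₂ − 1/a_t)] = 5.1481 km/s.
Second burn Δv₂ = |v₂ − v_a| = 4.920 km/s.
Total Δv = Δv₁ + Δv₂ = 13.19 km/s.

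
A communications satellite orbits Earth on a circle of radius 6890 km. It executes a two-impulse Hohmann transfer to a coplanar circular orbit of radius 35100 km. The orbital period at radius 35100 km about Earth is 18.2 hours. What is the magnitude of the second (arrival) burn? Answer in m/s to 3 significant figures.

From Kepler's third law T² = 4π²r³/μ at r = 35100 km, T = 18.2 hours = 18.2 × 3600 s = 65520 s: μ = 4π²r³/T² = 3.97680×10^5 km³/s².
Transfer-ellipse semi-major axis a_t = (r₁ + r₂)/2 = (6890 + 35100)/2 = 20995 km.
On the circular orbit at r = 35100 km, v_c = √(μ/r) = 3.366 km/s.
Transfer-orbit speed at the same r (vis-viva, a = a_t): v_t = √[μ(2/r − 1/a_t)] = 1.928 km/s.
Δv₂ = |v_t − v_c| = |1.928 − 3.366| = 1.438 km/s.

Δv₂ = 1440 m/s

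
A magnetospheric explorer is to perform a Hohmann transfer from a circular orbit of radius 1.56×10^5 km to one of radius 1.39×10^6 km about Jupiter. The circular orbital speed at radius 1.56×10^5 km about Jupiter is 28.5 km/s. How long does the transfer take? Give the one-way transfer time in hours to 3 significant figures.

t = 52.7 hours

From the circular-orbit relation v² = μ/r at r = 1.56×10^5 km: μ = v²r = (28.5)² × 1.56×10^5 = 1.26711×10^8 km³/s².
The Hohmann ellipse has a_t = (r₁ + r₂)/2 = 7.730×10^5 km.
By Kepler's third law the transfer-orbit period is T = 2π√(a_t³/μ), so t = T/2 = 1.897×10^5 s.
Converting: 1.897×10^5 s ÷ 3600 s/hour = 52.7 hours.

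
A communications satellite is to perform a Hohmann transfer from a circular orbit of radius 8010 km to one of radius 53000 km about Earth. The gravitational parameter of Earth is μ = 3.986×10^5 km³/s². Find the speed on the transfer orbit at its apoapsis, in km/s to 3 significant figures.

v = 1.41 km/s

Transfer-ellipse semi-major axis a_t = (r₁ + r₂)/2 = (8010 + 53000)/2 = 30505 km.
At apoapsis, r = 53000 km.
Applying v² = μ(2/r − 1/a_t): v = 1.405 km/s.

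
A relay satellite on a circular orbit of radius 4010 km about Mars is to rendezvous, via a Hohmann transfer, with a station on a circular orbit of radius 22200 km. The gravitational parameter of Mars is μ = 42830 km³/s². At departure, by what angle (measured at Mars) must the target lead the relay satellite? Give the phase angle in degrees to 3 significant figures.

φ = 98.4°

Transfer-ellipse semi-major axis a_t = (r₁ + r₂)/2 = (4010 + 22200)/2 = 13105 km.
The half-period of the transfer ellipse is t = π√(a_t³/μ) = 22774 s.
The target's mean motion on its circular orbit is ω₂ = √(μ/r₂³) = 6.2567×10^-5 rad/s.
Angle swept by the target during transfer: ω₂·t = 1.4249 rad = 81.64°.
The relay satellite traverses 180° on the transfer ellipse, so the target must lead by 180° − 81.64° = 98.4°.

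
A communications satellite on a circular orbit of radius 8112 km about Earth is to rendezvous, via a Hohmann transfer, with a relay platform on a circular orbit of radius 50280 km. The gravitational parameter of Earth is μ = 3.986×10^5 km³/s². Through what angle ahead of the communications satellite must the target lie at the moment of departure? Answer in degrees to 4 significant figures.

φ = 100.4°

Semi-major axis of the transfer orbit: a_t = (8112 + 50280)/2 = 29196 km.
Transfer time t = π√(a_t³/μ) = 24824 s.
Target angular speed ω₂ = √(μ/r₂³) = 5.5998×10^-5 rad/s.
Angle swept by the target during transfer: ω₂·t = 1.39009 rad = 79.646°.
The communications satellite traverses 180° on the transfer ellipse, so the target must lead by 180° − 79.646° = 100.4°.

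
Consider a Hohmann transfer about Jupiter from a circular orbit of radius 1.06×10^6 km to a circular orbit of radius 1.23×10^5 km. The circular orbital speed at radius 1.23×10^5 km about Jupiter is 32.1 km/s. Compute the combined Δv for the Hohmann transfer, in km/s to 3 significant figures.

From the circular-orbit relation v² = μ/r at r = 1.23×10^5 km: μ = v²r = (32.1)² × 1.23×10^5 = 1.26740×10^8 km³/s².
The Hohmann ellipse has a_t = (r₁ + r₂)/2 = 5.915×10^5 km.
Circular speed at r₁: v₁ = √(μ/r₁) = √(1.26740×10^8/1.060×10^6) = 10.9346 km/s.
Transfer-orbit speed at r₁ (v² = μ(2/r − 1/a)): v_a = √[μ(2/r₁ − 1/a_t)] = 4.98632 km/s.
First burn Δv₁ = |v_a − v₁| = 5.948 km/s.
Circular speed at r₂: v₂ = √(μ/r₂) = 32.10 km/s.
Transfer-orbit speed at r₂: v_p = √[μ(2/r₂ − 1/a_t)] = 42.97 km/s.
Second burn Δv₂ = |v₂ − v_p| = 10.87 km/s.
Total Δv = Δv₁ + Δv₂ = 16.82 km/s.

Δv = 16.8 km/s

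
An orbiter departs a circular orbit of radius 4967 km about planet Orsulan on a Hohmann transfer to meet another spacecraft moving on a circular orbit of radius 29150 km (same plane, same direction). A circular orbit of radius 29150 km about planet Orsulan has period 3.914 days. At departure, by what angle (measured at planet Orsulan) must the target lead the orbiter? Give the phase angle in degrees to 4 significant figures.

From Kepler's third law T² = 4π²r³/μ at r = 29150 km, T = 3.914 days = 3.914 × 86400 s = 3.381696×10^5 s: μ = 4π²r³/T² = 8550.79 km³/s².
The Hohmann ellipse has a_t = (r₁ + r₂)/2 = 17058.5 km.
The half-period of the transfer ellipse is t = π√(a_t³/μ) = 75693 s.
The target's mean motion on its circular orbit is ω₂ = √(μ/r₂³) = 1.8580×10^-5 rad/s.
Angle swept by the target during transfer: ω₂·t = 1.4064 rad = 80.58°.
Arrival is 180° from departure on the ellipse, so φ = 180° − 80.58° = 99.42°.

φ = 99.42°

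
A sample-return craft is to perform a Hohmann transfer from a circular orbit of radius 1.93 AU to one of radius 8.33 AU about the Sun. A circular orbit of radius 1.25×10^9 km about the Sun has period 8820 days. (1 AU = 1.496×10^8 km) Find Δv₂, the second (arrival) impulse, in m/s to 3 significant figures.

Δv₂ = 3990 m/s

From Kepler's third law T² = 4π²r³/μ at r = 1.25×10^9 km, T = 8820 days = 8820 × 86400 s = 7.62048×10^8 s: μ = 4π²r³/T² = 1.32778×10^11 km³/s².
In km: r₁ = 1.93 × 1.496×10^8 = 2.88728×10^8 km; r₂ = 8.33 × 1.496×10^8 = 1.246168×10^9 km.
Semi-major axis of the transfer orbit: a_t = (2.88728×10^8 + 1.246168×10^9)/2 = 7.67448×10^8 km.
On the circular orbit at r = 1.246168×10^9 km, v_c = √(μ/r) = 10.322 km/s.
Vis-viva on the transfer ellipse at r = 1.246168×10^9 km gives v_t = √[μ(2/r − 1/a_t)] = 6.3313 km/s.
Δv₂ = |v_t − v_c| = |6.3313 − 10.322| = 3.991 km/s.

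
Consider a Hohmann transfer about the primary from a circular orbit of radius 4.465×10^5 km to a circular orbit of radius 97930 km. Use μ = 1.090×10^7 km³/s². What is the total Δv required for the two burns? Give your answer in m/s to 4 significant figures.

The Hohmann ellipse has a_t = (r₁ + r₂)/2 = 2.72215×10^5 km.
Circular speed at r₁: v₁ = √(μ/r₁) = √(1.090×10^7/4.465×10^5) = 4.9409 km/s.
Transfer-orbit speed at r₁ (vis-viva): v_a = √[μ(2/r₁ − 1/a_t)] = 2.9635 km/s.
First burn Δv₁ = |v_a − v₁| = 1.977 km/s.
At r₂, v₂ = √(μ/r₂) = 10.550 km/s.
Transfer-orbit speed at r₂: v_p = √[μ(2/r₂ − 1/a_t)] = 13.512 km/s.
Second burn Δv₂ = |v₂ − v_p| = 2.962 km/s.
Δv = Δv₁ + Δv₂ = 1.977 + 2.962 = 4.939 km/s.

Δv = 4939 m/s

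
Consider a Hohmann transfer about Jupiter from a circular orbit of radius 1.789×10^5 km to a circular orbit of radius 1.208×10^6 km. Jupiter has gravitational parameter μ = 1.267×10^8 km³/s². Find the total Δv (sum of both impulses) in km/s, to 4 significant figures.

Δv = 13.55 km/s

Semi-major axis of the transfer orbit: a_t = (1.789×10^5 + 1.208×10^6)/2 = 6.9345×10^5 km.
Circular speed at r₁: v₁ = √(μ/r₁) = √(1.267×10^8/1.789×10^5) = 26.612 km/s.
Transfer-orbit speed at r₁ (vis-viva): v_p = √[μ(2/r₁ − 1/a_t)] = 35.124 km/s.
First burn Δv₁ = |v_p − v₁| = 8.512 km/s.
Circular speed at r₂: v₂ = √(μ/r₂) = 10.2413 km/s.
Transfer-orbit speed at r₂: v_a = √[μ(2/r₂ − 1/a_t)] = 5.20179 km/s.
Second burn Δv₂ = |v₂ − v_a| = 5.040 km/s.
Total Δv = Δv₁ + Δv₂ = 13.55 km/s.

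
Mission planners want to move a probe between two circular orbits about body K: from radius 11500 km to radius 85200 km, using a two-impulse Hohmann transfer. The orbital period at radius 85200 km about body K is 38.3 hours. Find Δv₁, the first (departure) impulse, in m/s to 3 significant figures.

Δv₁ = 3460 m/s

From Kepler's third law T² = 4π²r³/μ at r = 85200 km, T = 38.3 hours = 38.3 × 3600 s = 1.3788×10^5 s: μ = 4π²r³/T² = 1.28433×10^6 km³/s².
The Hohmann ellipse has a_t = (r₁ + r₂)/2 = 48350 km.
Circular speed at r = 11500 km: v_c = √(μ/r) = 10.5679 km/s.
Transfer-orbit speed at the same r (vis-viva, a = a_t): v_t = √[μ(2/r − 1/a_t)] = 14.0285 km/s.
Δv₁ = |v_t − v_c| = |14.0285 − 10.5679| = 3.461 km/s.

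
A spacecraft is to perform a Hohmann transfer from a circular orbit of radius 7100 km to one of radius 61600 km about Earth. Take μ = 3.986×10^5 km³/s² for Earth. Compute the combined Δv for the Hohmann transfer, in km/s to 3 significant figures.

Transfer-ellipse semi-major axis a_t = (r₁ + r₂)/2 = (7100 + 61600)/2 = 34350 km.
Circular speed at r₁: v₁ = √(μ/r₁) = √(3.986×10^5/7100) = 7.4927 km/s.
On the transfer ellipse at r₁, vis-viva gives v_p = √[μ(2/r₁ − 1/a_t)] = 10.034 km/s.
First burn Δv₁ = |v_p − v₁| = 2.541 km/s.
Circular speed at r₂: v₂ = √(μ/r₂) = 2.5438 km/s.
Transfer-orbit speed at r₂: v_a = √[μ(2/r₂ − 1/a_t)] = 1.1565 km/s.
Second burn Δv₂ = |v₂ − v_a| = 1.387 km/s.
Δv = Δv₁ + Δv₂ = 2.541 + 1.387 = 3.928 km/s.

Δv = 3.93 km/s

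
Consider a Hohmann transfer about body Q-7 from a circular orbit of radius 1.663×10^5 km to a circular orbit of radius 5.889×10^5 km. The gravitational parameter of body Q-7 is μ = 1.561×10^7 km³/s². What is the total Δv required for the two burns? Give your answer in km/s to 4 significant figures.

Δv = 4.143 km/s

Transfer-ellipse semi-major axis a_t = (r₁ + r₂)/2 = (1.663×10^5 + 5.889×10^5)/2 = 3.776×10^5 km.
At r₁ the circular-orbit speed is v₁ = √(μ/r₁) = 9.68847 km/s.
On the transfer ellipse at r₁, vis-viva equation gives v_p = √[μ(2/r₁ − 1/a_t)] = 12.0993 km/s.
First burn Δv₁ = |v_p − v₁| = 2.411 km/s.
Circular speed at r₂: v₂ = √(μ/r₂) = 5.1485 km/s.
Transfer-orbit speed at r₂: v_a = √[μ(2/r₂ − 1/a_t)] = 3.4167 km/s.
Second burn Δv₂ = |v₂ − v_a| = 1.732 km/s.
Δv = Δv₁ + Δv₂ = 2.411 + 1.732 = 4.143 km/s.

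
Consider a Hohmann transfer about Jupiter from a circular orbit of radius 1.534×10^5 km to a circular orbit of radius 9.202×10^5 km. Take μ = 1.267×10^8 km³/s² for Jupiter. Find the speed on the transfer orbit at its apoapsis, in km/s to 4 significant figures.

Semi-major axis of the transfer orbit: a_t = (1.534×10^5 + 9.202×10^5)/2 = 5.368×10^5 km.
The apoapsis of the transfer ellipse is at r = 9.202×10^5 km.
From the vis-viva equation, v = √[μ(2/r − 1/a_t)] = 6.273 km/s.

v = 6.273 km/s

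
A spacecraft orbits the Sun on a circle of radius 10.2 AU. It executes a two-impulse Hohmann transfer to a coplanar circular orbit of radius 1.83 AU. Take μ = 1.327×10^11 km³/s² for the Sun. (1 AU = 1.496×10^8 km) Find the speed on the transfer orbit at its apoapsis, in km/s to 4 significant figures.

In km: r₁ = 10.2 × 1.496×10^8 = 1.52592×10^9 km; r₂ = 1.83 × 1.496×10^8 = 2.73768×10^8 km.
The Hohmann ellipse has a_t = (r₁ + r₂)/2 = 8.99844×10^8 km.
At apoapsis, r = 1.52592×10^9 km.
From the vis-viva equation, v = √[μ(2/r − 1/a_t)] = 5.144 km/s.

v = 5.144 km/s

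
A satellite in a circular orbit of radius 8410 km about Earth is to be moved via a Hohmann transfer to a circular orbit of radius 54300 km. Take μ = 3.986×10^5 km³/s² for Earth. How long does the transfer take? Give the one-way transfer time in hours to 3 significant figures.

t = 7.67 hours

Semi-major axis of the transfer orbit: a_t = (8410 + 54300)/2 = 31355 km.
Transfer time t = π√(a_t³/μ) = π√((31355)³ / 3.986×10^5) = 27627 s.
Converting: 27627 s ÷ 3600 s/hour = 7.67 hours.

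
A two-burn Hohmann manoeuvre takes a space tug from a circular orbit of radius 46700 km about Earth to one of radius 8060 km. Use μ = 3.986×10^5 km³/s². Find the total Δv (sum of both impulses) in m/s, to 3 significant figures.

Δv = 3490 m/s

The Hohmann ellipse has a_t = (r₁ + r₂)/2 = 27380 km.
Circular speed at r₁: v₁ = √(μ/r₁) = √(3.986×10^5/46700) = 2.9215 km/s.
On the transfer ellipse at r₁, vis-viva gives v_a = √[μ(2/r₁ − 1/a_t)] = 1.5851 km/s.
First burn Δv₁ = |v_a − v₁| = 1.336 km/s.
At r₂, v₂ = √(μ/r₂) = 7.032 km/s.
Transfer-orbit speed at r₂: v_p = √[μ(2/r₂ − 1/a_t)] = 9.184 km/s.
Second burn Δv₂ = |v₂ − v_p| = 2.152 km/s.
Total Δv = Δv₁ + Δv₂ = 3.488 km/s.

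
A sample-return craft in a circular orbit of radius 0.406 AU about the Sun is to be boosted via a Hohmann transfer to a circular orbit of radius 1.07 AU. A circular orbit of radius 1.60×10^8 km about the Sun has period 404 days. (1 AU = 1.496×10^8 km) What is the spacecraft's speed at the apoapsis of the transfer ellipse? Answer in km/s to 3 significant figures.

v = 21.4 km/s

From Kepler's third law T² = 4π²r³/μ at r = 1.60×10^8 km, T = 404 days = 404 × 86400 s = 3.49056×10^7 s: μ = 4π²r³/T² = 1.32718×10^11 km³/s².
In km: r₁ = 0.406 × 1.496×10^8 = 6.07376×10^7 km; r₂ = 1.07 × 1.496×10^8 = 1.60072×10^8 km.
Transfer-ellipse semi-major axis a_t = (r₁ + r₂)/2 = (6.07376×10^7 + 1.60072×10^8)/2 = 1.104048×10^8 km.
The apoapsis of the transfer ellipse is at r = 1.60072×10^8 km.
From the vis-viva equation, v = √[μ(2/r − 1/a_t)] = 21.36 km/s.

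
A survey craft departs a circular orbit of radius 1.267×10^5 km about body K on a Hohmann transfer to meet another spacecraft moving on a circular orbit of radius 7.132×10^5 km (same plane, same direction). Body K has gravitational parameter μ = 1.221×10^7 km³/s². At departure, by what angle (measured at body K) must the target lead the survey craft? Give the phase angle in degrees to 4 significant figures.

Semi-major axis of the transfer orbit: a_t = (1.267×10^5 + 7.132×10^5)/2 = 4.1995×10^5 km.
The half-period of the transfer ellipse is t = π√(a_t³/μ) = 2.4467×10^5 s.
The target's mean motion on its circular orbit is ω₂ = √(μ/r₂³) = 5.8015×10^-6 rad/s.
Angle swept by the target during transfer: ω₂·t = 1.4195 rad = 81.33°.
The survey craft traverses 180° on the transfer ellipse, so the target must lead by 180° − 81.33° = 98.67°.

φ = 98.67°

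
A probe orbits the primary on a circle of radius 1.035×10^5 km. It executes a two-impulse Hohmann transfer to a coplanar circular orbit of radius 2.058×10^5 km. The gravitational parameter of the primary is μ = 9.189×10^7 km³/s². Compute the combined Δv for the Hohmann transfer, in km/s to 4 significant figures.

Semi-major axis of the transfer orbit: a_t = (1.035×10^5 + 2.058×10^5)/2 = 1.5465×10^5 km.
Circular speed at r₁: v₁ = √(μ/r₁) = √(9.189×10^7/1.035×10^5) = 29.7964 km/s.
Transfer-orbit speed at r₁ (vis-viva equation): v_p = √[μ(2/r₁ − 1/a_t)] = 34.3725 km/s.
First burn Δv₁ = |v_p − v₁| = 4.576 km/s.
Circular speed at r₂: v₂ = √(μ/r₂) = 21.1306 km/s.
Transfer-orbit speed at r₂: v_a = √[μ(2/r₂ − 1/a_t)] = 17.2865 km/s.
Second burn Δv₂ = |v₂ − v_a| = 3.844 km/s.
Δv = Δv₁ + Δv₂ = 4.576 + 3.844 = 8.420 km/s.

Δv = 8.420 km/s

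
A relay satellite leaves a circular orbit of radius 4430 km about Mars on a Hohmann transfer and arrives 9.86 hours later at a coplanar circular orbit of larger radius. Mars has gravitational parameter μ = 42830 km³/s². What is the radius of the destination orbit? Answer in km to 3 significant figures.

Transfer time t = 9.86 hours = 35496 s, and t = π√(a_t³/μ).
So a_t = (μ t²/π²)^(1/3) = (42830 × (35496)² / π²)^(1/3) = 17617 km.
Since a_t = (r₁ + r₂)/2, r₂ = 2a_t − r₁ = 2×17617 − 4430 = 30804 km.

r₂ = 30800 km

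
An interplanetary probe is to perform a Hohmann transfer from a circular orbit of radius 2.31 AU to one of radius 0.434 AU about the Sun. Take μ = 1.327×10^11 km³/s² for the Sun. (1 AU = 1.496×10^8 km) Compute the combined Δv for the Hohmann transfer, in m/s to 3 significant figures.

In km: r₁ = 2.31 × 1.496×10^8 = 3.45576×10^8 km; r₂ = 0.434 × 1.496×10^8 = 6.49264×10^7 km.
The Hohmann ellipse has a_t = (r₁ + r₂)/2 = 2.052512×10^8 km.
At r₁ the circular-orbit speed is v₁ = √(μ/r₁) = 19.59583 km/s.
On the transfer ellipse at r₁, v² = μ(2/r − 1/a) gives v_a = √[μ(2/r₁ − 1/a_t)] = 11.02127 km/s.
First burn Δv₁ = |v_a − v₁| = 8.5746 km/s.
At r₂, v₂ = √(μ/r₂) = 45.209 km/s.
Transfer-orbit speed at r₂: v_p = √[μ(2/r₂ − 1/a_t)] = 58.662 km/s.
Second burn Δv₂ = |v₂ − v_p| = 13.453 km/s.
Δv = Δv₁ + Δv₂ = 8.5746 + 13.453 = 22.03 km/s.

Δv = 22000 m/s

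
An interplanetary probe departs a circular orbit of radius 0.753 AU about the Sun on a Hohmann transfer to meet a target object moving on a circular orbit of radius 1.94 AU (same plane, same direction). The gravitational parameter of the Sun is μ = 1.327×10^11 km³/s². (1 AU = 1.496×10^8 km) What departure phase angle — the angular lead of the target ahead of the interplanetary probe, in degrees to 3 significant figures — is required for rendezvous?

φ = 75.9°

In km: r₁ = 0.753 × 1.496×10^8 = 1.126488×10^8 km; r₂ = 1.94 × 1.496×10^8 = 2.90224×10^8 km.
The Hohmann ellipse has a_t = (r₁ + r₂)/2 = 2.014364×10^8 km.
The half-period of the transfer ellipse is t = π√(a_t³/μ) = 2.466×10^7 s.
Target angular speed ω₂ = √(μ/r₂³) = 7.368×10^-8 rad/s.
Angle swept by the target during transfer: ω₂·t = 1.817 rad = 104.1°.
Arrival is 180° from departure on the ellipse, so φ = 180° − 104.1° = 75.9°.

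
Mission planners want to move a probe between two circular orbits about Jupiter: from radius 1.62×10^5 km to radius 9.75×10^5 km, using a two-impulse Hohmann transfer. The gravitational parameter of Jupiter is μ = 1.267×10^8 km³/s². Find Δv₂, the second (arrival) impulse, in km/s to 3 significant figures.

Transfer-ellipse semi-major axis a_t = (r₁ + r₂)/2 = (1.620×10^5 + 9.750×10^5)/2 = 5.685×10^5 km.
Circular speed at r = 9.750×10^5 km: v_c = √(μ/r) = 11.3995 km/s.
Transfer-orbit speed at the same r (vis-viva, a = a_t): v_t = √[μ(2/r − 1/a_t)] = 6.08525 km/s.
Δv₂ = |v_t − v_c| = |6.08525 − 11.3995| = 5.314 km/s.

Δv₂ = 5.31 km/s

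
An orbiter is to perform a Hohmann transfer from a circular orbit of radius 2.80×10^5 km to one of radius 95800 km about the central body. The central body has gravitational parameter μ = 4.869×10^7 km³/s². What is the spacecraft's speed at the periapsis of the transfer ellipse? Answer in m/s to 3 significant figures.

v = 27500 m/s

Semi-major axis of the transfer orbit: a_t = (2.800×10^5 + 95800)/2 = 1.879×10^5 km.
The periapsis of the transfer ellipse is at r = 95800 km.
From the vis-viva equation, v = √[μ(2/r − 1/a_t)] = 27.52 km/s.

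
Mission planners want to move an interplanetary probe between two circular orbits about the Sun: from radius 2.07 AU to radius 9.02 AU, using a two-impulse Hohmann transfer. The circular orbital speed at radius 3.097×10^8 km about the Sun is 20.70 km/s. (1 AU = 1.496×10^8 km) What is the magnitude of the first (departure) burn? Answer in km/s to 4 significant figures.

Δv₁ = 5.701 km/s

From the circular-orbit relation v² = μ/r at r = 3.097×10^8 km: μ = v²r = (20.70)² × 3.097×10^8 = 1.32703×10^11 km³/s².
In km: r₁ = 2.07 × 1.496×10^8 = 3.09672×10^8 km; r₂ = 9.02 × 1.496×10^8 = 1.349392×10^9 km.
The Hohmann ellipse has a_t = (r₁ + r₂)/2 = 8.29532×10^8 km.
On the circular orbit at r = 3.09672×10^8 km, v_c = √(μ/r) = 20.701 km/s.
Transfer-orbit speed at the same r (vis-viva, a = a_t): v_t = √[μ(2/r − 1/a_t)] = 26.402 km/s.
Δv₁ = |v_t − v_c| = |26.402 − 20.701| = 5.701 km/s.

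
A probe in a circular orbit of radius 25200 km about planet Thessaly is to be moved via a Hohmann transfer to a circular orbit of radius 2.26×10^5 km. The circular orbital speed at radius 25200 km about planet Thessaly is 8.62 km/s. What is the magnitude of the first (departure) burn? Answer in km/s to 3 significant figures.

From the circular-orbit relation v² = μ/r at r = 25200 km: μ = v²r = (8.62)² × 25200 = 1.87247×10^6 km³/s².
Transfer-ellipse semi-major axis a_t = (r₁ + r₂)/2 = (25200 + 2.260×10^5)/2 = 1.256×10^5 km.
Circular speed at r = 25200 km: v_c = √(μ/r) = 8.6200 km/s.
Vis-viva on the transfer ellipse at r = 25200 km gives v_t = √[μ(2/r − 1/a_t)] = 11.563 km/s.
Δv₁ = |v_t − v_c| = |11.563 − 8.6200| = 2.943 km/s.

Δv₁ = 2.94 km/s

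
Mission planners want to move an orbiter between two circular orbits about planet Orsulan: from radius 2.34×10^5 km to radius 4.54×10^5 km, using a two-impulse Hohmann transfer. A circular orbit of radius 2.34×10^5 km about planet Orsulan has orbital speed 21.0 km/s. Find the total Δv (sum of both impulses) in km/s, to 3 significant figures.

Δv = 5.77 km/s

From the circular-orbit relation v² = μ/r at r = 2.34×10^5 km: μ = v²r = (21.0)² × 2.34×10^5 = 1.03194×10^8 km³/s².
The Hohmann ellipse has a_t = (r₁ + r₂)/2 = 3.440×10^5 km.
At r₁ the circular-orbit speed is v₁ = √(μ/r₁) = 21.000 km/s.
Transfer-orbit speed at r₁ (vis-viva): v_p = √[μ(2/r₁ − 1/a_t)] = 24.125 km/s.
First burn Δv₁ = |v_p − v₁| = 3.125 km/s.
Circular speed at r₂: v₂ = √(μ/r₂) = 15.076 km/s.
Transfer-orbit speed at r₂: v_a = √[μ(2/r₂ − 1/a_t)] = 12.434 km/s.
Second burn Δv₂ = |v₂ − v_a| = 2.642 km/s.
Δv = Δv₁ + Δv₂ = 3.125 + 2.642 = 5.767 km/s.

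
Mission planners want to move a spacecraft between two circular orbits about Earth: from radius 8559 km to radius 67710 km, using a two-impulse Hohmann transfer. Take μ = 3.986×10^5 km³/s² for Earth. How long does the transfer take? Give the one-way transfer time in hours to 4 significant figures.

Semi-major axis of the transfer orbit: a_t = (8559 + 67710)/2 = 38134.5 km.
Transfer time t = π√(a_t³/μ) = π√((38134.5)³ / 3.986×10^5) = 37060 s.
Converting: 37060 s ÷ 3600 s/hour = 10.29 hours.

t = 10.29 hours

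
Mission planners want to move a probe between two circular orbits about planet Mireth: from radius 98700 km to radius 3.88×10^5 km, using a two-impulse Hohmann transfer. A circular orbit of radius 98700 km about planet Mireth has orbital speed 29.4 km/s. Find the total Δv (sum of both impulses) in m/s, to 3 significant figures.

Δv = 13100 m/s

From the circular-orbit relation v² = μ/r at r = 98700 km: μ = v²r = (29.4)² × 98700 = 8.53123×10^7 km³/s².
Semi-major axis of the transfer orbit: a_t = (98700 + 3.880×10^5)/2 = 2.4335×10^5 km.
At r₁ the circular-orbit speed is v₁ = √(μ/r₁) = 29.400 km/s.
On the transfer ellipse at r₁, v² = μ(2/r − 1/a) gives v_p = √[μ(2/r₁ − 1/a_t)] = 37.123 km/s.
First burn Δv₁ = |v_p − v₁| = 7.723 km/s.
Circular speed at r₂: v₂ = √(μ/r₂) = 14.8283 km/s.
Transfer-orbit speed at r₂: v_a = √[μ(2/r₂ − 1/a_t)] = 9.44350 km/s.
Second burn Δv₂ = |v₂ − v_a| = 5.385 km/s.
Total Δv = Δv₁ + Δv₂ = 13.11 km/s.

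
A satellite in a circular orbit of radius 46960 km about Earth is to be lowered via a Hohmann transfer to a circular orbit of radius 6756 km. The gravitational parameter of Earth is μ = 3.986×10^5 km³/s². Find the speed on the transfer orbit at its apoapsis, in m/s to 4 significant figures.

Transfer-ellipse semi-major axis a_t = (r₁ + r₂)/2 = (46960 + 6756)/2 = 26858 km.
The apoapsis of the transfer ellipse is at r = 46960 km.
Vis-viva: v = √[μ(2/r − 1/a_t)] = √[3.986×10^5 × (2/46960 − 1/26858)] = 1.461 km/s.

v = 1461 m/s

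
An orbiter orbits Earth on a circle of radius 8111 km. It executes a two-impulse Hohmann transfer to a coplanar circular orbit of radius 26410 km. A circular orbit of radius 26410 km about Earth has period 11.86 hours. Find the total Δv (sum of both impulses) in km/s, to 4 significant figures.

From Kepler's third law T² = 4π²r³/μ at r = 26410 km, T = 11.86 hours = 11.86 × 3600 s = 42696 s: μ = 4π²r³/T² = 3.98924×10^5 km³/s².
The Hohmann ellipse has a_t = (r₁ + r₂)/2 = 17260.5 km.
At r₁ the circular-orbit speed is v₁ = √(μ/r₁) = 7.013 km/s.
On the transfer ellipse at r₁, vis-viva equation gives v_p = √[μ(2/r₁ − 1/a_t)] = 8.675 km/s.
First burn Δv₁ = |v_p − v₁| = 1.662 km/s.
Circular speed at r₂: v₂ = √(μ/r₂) = 3.8865 km/s.
Transfer-orbit speed at r₂: v_a = √[μ(2/r₂ − 1/a_t)] = 2.6642 km/s.
Second burn Δv₂ = |v₂ − v_a| = 1.222 km/s.
Total Δv = Δv₁ + Δv₂ = 2.884 km/s.

Δv = 2.884 km/s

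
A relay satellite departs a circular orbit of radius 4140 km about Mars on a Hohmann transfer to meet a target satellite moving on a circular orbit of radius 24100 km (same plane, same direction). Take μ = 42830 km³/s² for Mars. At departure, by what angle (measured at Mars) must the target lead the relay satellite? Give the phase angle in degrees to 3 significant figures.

Semi-major axis of the transfer orbit: a_t = (4140 + 24100)/2 = 14120 km.
Transfer time t = π√(a_t³/μ) = 25470 s.
The target's mean motion on its circular orbit is ω₂ = √(μ/r₂³) = 5.5316×10^-5 rad/s.
Angle swept by the target during transfer: ω₂·t = 1.4089 rad = 80.72°.
The relay satellite traverses 180° on the transfer ellipse, so the target must lead by 180° − 80.72° = 99.3°.

φ = 99.3°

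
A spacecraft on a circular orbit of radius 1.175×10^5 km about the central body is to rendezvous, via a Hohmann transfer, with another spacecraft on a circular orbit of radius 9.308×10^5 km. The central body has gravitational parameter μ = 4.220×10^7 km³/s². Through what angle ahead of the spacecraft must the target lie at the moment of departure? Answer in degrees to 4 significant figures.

The Hohmann ellipse has a_t = (r₁ + r₂)/2 = 5.2415×10^5 km.
The half-period of the transfer ellipse is t = π√(a_t³/μ) = 1.83517×10^5 s.
Target angular speed ω₂ = √(μ/r₂³) = 7.23389×10^-6 rad/s.
Angle swept by the target during transfer: ω₂·t = 1.3275 rad = 76.06°.
Arrival is 180° from departure on the ellipse, so φ = 180° − 76.06° = 103.9°.

φ = 103.9°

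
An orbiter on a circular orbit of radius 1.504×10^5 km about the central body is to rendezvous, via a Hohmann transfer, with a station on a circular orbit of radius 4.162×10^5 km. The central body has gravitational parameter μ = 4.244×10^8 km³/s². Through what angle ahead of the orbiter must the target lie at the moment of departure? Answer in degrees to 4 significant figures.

The Hohmann ellipse has a_t = (r₁ + r₂)/2 = 2.833×10^5 km.
Transfer time t = π√(a_t³/μ) = 22995 s.
Target angular speed ω₂ = √(μ/r₂³) = 7.6725×10^-5 rad/s.
Angle swept by the target during transfer: ω₂·t = 1.7643 rad = 101.09°.
The orbiter traverses 180° on the transfer ellipse, so the target must lead by 180° − 101.09° = 78.91°.

φ = 78.91°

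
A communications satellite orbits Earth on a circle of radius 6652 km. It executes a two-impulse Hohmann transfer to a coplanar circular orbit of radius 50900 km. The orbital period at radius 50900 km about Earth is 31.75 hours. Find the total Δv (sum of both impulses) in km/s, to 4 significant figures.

From Kepler's third law T² = 4π²r³/μ at r = 50900 km, T = 31.75 hours = 31.75 × 3600 s = 1.143×10^5 s: μ = 4π²r³/T² = 3.98493×10^5 km³/s².
The Hohmann ellipse has a_t = (r₁ + r₂)/2 = 28776 km.
At r₁ the circular-orbit speed is v₁ = √(μ/r₁) = 7.7399 km/s.
On the transfer ellipse at r₁, v² = μ(2/r − 1/a) gives v_p = √[μ(2/r₁ − 1/a_t)] = 10.294 km/s.
First burn Δv₁ = |v_p − v₁| = 2.554 km/s.
At r₂, v₂ = √(μ/r₂) = 2.798 km/s.
Transfer-orbit speed at r₂: v_a = √[μ(2/r₂ − 1/a_t)] = 1.345 km/s.
Second burn Δv₂ = |v₂ − v_a| = 1.453 km/s.
Δv = Δv₁ + Δv₂ = 2.554 + 1.453 = 4.007 km/s.

Δv = 4.007 km/s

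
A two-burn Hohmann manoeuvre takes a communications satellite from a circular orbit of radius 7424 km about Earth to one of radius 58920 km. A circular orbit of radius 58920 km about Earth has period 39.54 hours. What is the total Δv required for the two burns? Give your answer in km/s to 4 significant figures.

From Kepler's third law T² = 4π²r³/μ at r = 58920 km, T = 39.54 hours = 39.54 × 3600 s = 1.42344×10^5 s: μ = 4π²r³/T² = 3.98538×10^5 km³/s².
Transfer-ellipse semi-major axis a_t = (r₁ + r₂)/2 = (7424 + 58920)/2 = 33172 km.
At r₁ the circular-orbit speed is v₁ = √(μ/r₁) = 7.327 km/s.
On the transfer ellipse at r₁, vis-viva equation gives v_p = √[μ(2/r₁ − 1/a_t)] = 9.765 km/s.
First burn Δv₁ = |v_p − v₁| = 2.438 km/s.
At r₂, v₂ = √(μ/r₂) = 2.6008 km/s.
Transfer-orbit speed at r₂: v_a = √[μ(2/r₂ − 1/a_t)] = 1.2304 km/s.
Second burn Δv₂ = |v₂ − v_a| = 1.370 km/s.
Δv = Δv₁ + Δv₂ = 2.438 + 1.370 = 3.808 km/s.

Δv = 3.808 km/s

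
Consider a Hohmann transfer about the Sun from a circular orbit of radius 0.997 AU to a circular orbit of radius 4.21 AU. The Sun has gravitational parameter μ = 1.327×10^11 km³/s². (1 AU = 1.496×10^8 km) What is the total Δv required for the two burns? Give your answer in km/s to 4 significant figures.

Δv = 13.64 km/s

In km: r₁ = 0.997 × 1.496×10^8 = 1.491512×10^8 km; r₂ = 4.21 × 1.496×10^8 = 6.29816×10^8 km.
Transfer-ellipse semi-major axis a_t = (r₁ + r₂)/2 = (1.491512×10^8 + 6.29816×10^8)/2 = 3.894836×10^8 km.
At r₁ the circular-orbit speed is v₁ = √(μ/r₁) = 29.82786 km/s.
On the transfer ellipse at r₁, vis-viva equation gives v_p = √[μ(2/r₁ − 1/a_t)] = 37.93013 km/s.
First burn Δv₁ = |v_p − v₁| = 8.1023 km/s.
Circular speed at r₂: v₂ = √(μ/r₂) = 14.5154 km/s.
Transfer-orbit speed at r₂: v_a = √[μ(2/r₂ − 1/a_t)] = 8.98250 km/s.
Second burn Δv₂ = |v₂ − v_a| = 5.5329 km/s.
Total Δv = Δv₁ + Δv₂ = 13.64 km/s.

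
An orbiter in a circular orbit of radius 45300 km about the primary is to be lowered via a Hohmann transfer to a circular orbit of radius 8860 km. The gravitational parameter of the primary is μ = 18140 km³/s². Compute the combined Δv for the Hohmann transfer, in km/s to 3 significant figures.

Semi-major axis of the transfer orbit: a_t = (45300 + 8860)/2 = 27080 km.
At r₁ the circular-orbit speed is v₁ = √(μ/r₁) = 0.6328 km/s.
Transfer-orbit speed at r₁ (v² = μ(2/r − 1/a)): v_a = √[μ(2/r₁ − 1/a_t)] = 0.3620 km/s.
First burn Δv₁ = |v_a − v₁| = 0.2708 km/s.
Circular speed at r₂: v₂ = √(μ/r₂) = 1.4309 km/s.
Transfer-orbit speed at r₂: v_p = √[μ(2/r₂ − 1/a_t)] = 1.8507 km/s.
Second burn Δv₂ = |v₂ − v_p| = 0.4198 km/s.
Δv = Δv₁ + Δv₂ = 0.2708 + 0.4198 = 0.6906 km/s.

Δv = 0.691 km/s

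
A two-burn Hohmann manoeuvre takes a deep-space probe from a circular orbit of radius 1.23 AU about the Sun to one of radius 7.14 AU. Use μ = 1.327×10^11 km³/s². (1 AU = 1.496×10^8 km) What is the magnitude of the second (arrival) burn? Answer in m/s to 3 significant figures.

In km: r₁ = 1.23 × 1.496×10^8 = 1.84008×10^8 km; r₂ = 7.14 × 1.496×10^8 = 1.068144×10^9 km.
Semi-major axis of the transfer orbit: a_t = (1.84008×10^8 + 1.068144×10^9)/2 = 6.26076×10^8 km.
On the circular orbit at r = 1.068144×10^9 km, v_c = √(μ/r) = 11.146 km/s.
Vis-viva on the transfer ellipse at r = 1.068144×10^9 km gives v_t = √[μ(2/r − 1/a_t)] = 6.0426 km/s.
Δv₂ = |v_t − v_c| = |6.0426 − 11.146| = 5.103 km/s.

Δv₂ = 5100 m/s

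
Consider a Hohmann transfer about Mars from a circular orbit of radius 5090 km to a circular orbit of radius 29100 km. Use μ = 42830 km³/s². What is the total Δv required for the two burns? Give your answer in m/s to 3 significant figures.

Semi-major axis of the transfer orbit: a_t = (5090 + 29100)/2 = 17095 km.
Circular speed at r₁: v₁ = √(μ/r₁) = √(42830/5090) = 2.9008 km/s.
On the transfer ellipse at r₁, v² = μ(2/r − 1/a) gives v_p = √[μ(2/r₁ − 1/a_t)] = 3.7847 km/s.
First burn Δv₁ = |v_p − v₁| = 0.8839 km/s.
Circular speed at r₂: v₂ = √(μ/r₂) = 1.2132 km/s.
Transfer-orbit speed at r₂: v_a = √[μ(2/r₂ − 1/a_t)] = 0.66199 km/s.
Second burn Δv₂ = |v₂ − v_a| = 0.5512 km/s.
Total Δv = Δv₁ + Δv₂ = 1.435 km/s.

Δv = 1440 m/s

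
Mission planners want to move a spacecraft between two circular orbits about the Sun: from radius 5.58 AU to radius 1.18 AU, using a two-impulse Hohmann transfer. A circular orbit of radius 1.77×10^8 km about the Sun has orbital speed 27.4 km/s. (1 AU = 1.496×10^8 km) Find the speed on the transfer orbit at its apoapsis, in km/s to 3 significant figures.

From the circular-orbit relation v² = μ/r at r = 1.77×10^8 km: μ = v²r = (27.4)² × 1.77×10^8 = 1.32885×10^11 km³/s².
In km: r₁ = 5.58 × 1.496×10^8 = 8.34768×10^8 km; r₂ = 1.18 × 1.496×10^8 = 1.76528×10^8 km.
Transfer-ellipse semi-major axis a_t = (r₁ + r₂)/2 = (8.34768×10^8 + 1.76528×10^8)/2 = 5.05648×10^8 km.
At apoapsis, r = 8.34768×10^8 km.
From the vis-viva equation, v = √[μ(2/r − 1/a_t)] = 7.455 km/s.

v = 7.45 km/s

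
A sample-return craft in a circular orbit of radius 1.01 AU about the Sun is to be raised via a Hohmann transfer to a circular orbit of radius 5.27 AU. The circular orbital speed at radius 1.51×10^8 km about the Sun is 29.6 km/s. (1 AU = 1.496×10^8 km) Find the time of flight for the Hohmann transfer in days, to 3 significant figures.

From the circular-orbit relation v² = μ/r at r = 1.51×10^8 km: μ = v²r = (29.6)² × 1.51×10^8 = 1.32300×10^11 km³/s².
In km: r₁ = 1.01 × 1.496×10^8 = 1.51096×10^8 km; r₂ = 5.27 × 1.496×10^8 = 7.88392×10^8 km.
The Hohmann ellipse has a_t = (r₁ + r₂)/2 = 4.69744×10^8 km.
Transfer time t = π√(a_t³/μ) = π√((4.69744×10^8)³ / 1.32300×10^11) = 8.793×10^7 s.
Converting: 8.793×10^7 s ÷ 86400 s/day = 1020 days.

t = 1020 days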